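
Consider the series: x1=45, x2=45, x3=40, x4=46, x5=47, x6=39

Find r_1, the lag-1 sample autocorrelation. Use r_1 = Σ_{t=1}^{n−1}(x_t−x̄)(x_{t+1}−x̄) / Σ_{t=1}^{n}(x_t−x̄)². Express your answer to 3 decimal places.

Mean x̄ = (45 + 45 + 40 + 46 + 47 + 39)/6 = 43.6667
Deviations from mean: 1.3333, 1.3333, -3.6667, 2.3333, 3.3333, -4.6667
Σ(x_t−x̄)(x_{t+1}−x̄) = (1.7778) + (-4.8889) + (-8.5556) + (7.7778) + (-15.5556) = -19.4444
Denominator Σ(x_t−x̄)² = 55.3333
r_1 = -19.4444 / 55.3333 = -0.351

-0.351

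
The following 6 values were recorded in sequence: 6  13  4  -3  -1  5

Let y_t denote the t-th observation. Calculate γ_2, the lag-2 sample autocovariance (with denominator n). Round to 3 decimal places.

-11.667

Mean ȳ = (6 + 13 + 4 − 3 − 1 + 5)/6 = 4.0000
Deviations: 2.0000, 9.0000, 0.0000, -7.0000, -5.0000, 1.0000
Σ_{t=1}^{4}(y_t−ȳ)(y_{t+2}−ȳ) = -70.0000
γ_2 = -70.0000 / 6 = -11.667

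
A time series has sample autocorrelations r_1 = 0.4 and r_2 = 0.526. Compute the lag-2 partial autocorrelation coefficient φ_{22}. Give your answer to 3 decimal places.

φ_{22} = (r_2 − r_1²) / (1 − r_1²)
r_1² = (0.4)² = 0.16
Numerator = 0.526 − 0.1600 = 0.3660; denominator = 1 − 0.1600 = 0.8400
φ_{22} = 0.3660 / 0.8400 = 0.436

0.436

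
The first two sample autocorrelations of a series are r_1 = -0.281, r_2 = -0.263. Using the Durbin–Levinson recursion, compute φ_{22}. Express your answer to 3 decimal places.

-0.371

φ_{22} = (r_2 − r_1²) / (1 − r_1²)
r_1² = (-0.281)² = 0.078961
Numerator = -0.263 − 0.0790 = -0.3420; denominator = 1 − 0.0790 = 0.9210
φ_{22} = -0.3420 / 0.9210 = -0.371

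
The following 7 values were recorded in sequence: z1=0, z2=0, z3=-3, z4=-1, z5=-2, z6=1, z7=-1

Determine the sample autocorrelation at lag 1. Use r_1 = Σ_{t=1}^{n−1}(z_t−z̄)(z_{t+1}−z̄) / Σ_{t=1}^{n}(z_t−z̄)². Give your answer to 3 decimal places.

-0.278

Mean z̄ = (0 + 0 − 3 − 1 − 2 + 1 − 1)/7 = -0.8571
Deviations from mean: 0.8571, 0.8571, -2.1429, -0.1429, -1.1429, 1.8571, -0.1429
Numerator Σ_{t=1}^{6}(z_t−z̄)(z_{t+1}−z̄) = -3.0204
Denominator Σ(z_t−z̄)² = 10.8571
r_1 = -3.0204 / 10.8571 = -0.278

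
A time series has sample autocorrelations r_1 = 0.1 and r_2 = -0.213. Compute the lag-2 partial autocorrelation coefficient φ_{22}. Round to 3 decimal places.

-0.225

φ_{22} = (r_2 − r_1²) / (1 − r_1²)
r_1² = (0.1)² = 0.01
Numerator = -0.213 − 0.0100 = -0.2230; denominator = 1 − 0.0100 = 0.9900
φ_{22} = -0.2230 / 0.9900 = -0.225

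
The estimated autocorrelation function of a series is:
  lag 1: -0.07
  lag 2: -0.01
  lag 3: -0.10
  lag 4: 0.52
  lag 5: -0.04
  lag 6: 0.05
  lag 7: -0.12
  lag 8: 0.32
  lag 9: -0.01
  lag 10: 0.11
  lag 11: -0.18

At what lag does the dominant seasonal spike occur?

The largest autocorrelation is r_4 = 0.52, with a weaker echo at lag 8 (0.32); the remaining lags stay at or below 0.11.
The dominant spike at lag 4 indicates a seasonal period of 4.

4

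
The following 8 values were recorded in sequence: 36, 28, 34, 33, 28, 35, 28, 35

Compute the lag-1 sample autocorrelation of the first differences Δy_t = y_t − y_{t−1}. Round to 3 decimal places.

First differences Δy: -8, 6, -1, -5, 7, -7, 7
Mean of differences = -0.1429
Numerator Σ(Δy_t−Δȳ)(Δy_{t+1}−Δȳ) = -182.0204
Denominator Σ(Δy_t−Δȳ)² = 272.8571
r_1(Δy) = -182.0204 / 272.8571 = -0.667

-0.667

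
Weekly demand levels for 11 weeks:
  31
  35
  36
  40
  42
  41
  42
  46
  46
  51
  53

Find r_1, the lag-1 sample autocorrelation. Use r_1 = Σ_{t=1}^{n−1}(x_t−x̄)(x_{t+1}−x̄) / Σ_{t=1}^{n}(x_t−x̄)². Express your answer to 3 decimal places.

Mean x̄ = (31 + 35 + 36 + 40 + 42 + 41 + 42 + 46 + 46 + 51 + 53)/11 = 42.0909
Numerator Σ_{t=1}^{10}(x_t−x̄)(x_{t+1}−x̄) = 281.9008
Denominator Σ(x_t−x̄)² = 444.9091
r_1 = 281.9008 / 444.9091 = 0.634

0.634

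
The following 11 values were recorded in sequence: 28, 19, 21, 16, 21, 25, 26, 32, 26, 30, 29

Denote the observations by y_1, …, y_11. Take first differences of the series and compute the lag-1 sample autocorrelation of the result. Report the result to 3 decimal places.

-0.366

First differences Δy: -9, 2, -5, 5, 4, 1, 6, -6, 4, -1
Mean of differences = 0.1000
Numerator Σ(Δy_t−Δȳ)(Δy_{t+1}−Δȳ) = -88.1100
Denominator Σ(Δy_t−Δȳ)² = 240.9000
r_1(Δy) = -88.1100 / 240.9000 = -0.366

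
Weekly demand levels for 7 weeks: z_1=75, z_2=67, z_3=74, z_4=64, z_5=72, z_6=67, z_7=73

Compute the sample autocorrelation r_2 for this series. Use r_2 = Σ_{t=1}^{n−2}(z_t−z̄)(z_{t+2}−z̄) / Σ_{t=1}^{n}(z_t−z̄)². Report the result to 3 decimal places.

0.650

Mean z̄ = (75 + 67 + 74 + 64 + 72 + 67 + 73)/7 = 70.2857
Deviations from mean: 4.7143, -3.2857, 3.7143, -6.2857, 1.7143, -3.2857, 2.7143
Σ(z_t−z̄)(z_{t+2}−z̄) = (17.5102) + (20.6531) + (6.3673) + (20.6531) + (4.6531) = 69.8367
Denominator Σ(z_t−z̄)² = 107.4286
r_2 = 69.8367 / 107.4286 = 0.650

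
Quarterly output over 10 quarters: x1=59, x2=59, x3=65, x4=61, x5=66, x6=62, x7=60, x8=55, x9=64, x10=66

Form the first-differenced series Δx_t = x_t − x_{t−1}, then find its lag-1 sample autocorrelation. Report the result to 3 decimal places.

First differences Δx: 0, 6, -4, 5, -4, -2, -5, 9, 2
Mean of differences = 0.7778
Numerator Σ(Δx_t−Δx̄)(Δx_{t+1}−Δx̄) = -77.4938
Denominator Σ(Δx_t−Δx̄)² = 201.5556
r_1(Δx) = -77.4938 / 201.5556 = -0.384

-0.384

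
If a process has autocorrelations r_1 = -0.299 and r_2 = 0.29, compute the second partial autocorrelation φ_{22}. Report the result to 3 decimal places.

φ_{22} = (r_2 − r_1²) / (1 − r_1²)
r_1² = (-0.299)² = 0.089401
Numerator = 0.29 − 0.0894 = 0.2006; denominator = 1 − 0.0894 = 0.9106
φ_{22} = 0.2006 / 0.9106 = 0.220

0.220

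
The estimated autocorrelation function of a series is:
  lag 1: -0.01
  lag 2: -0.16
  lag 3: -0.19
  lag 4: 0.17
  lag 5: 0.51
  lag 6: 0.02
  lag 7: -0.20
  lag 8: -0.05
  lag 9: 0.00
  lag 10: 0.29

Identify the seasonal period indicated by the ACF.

The largest autocorrelation is r_5 = 0.51, with a weaker echo at lag 10 (0.29); the remaining lags stay at or below 0.17.
The dominant spike at lag 5 indicates a seasonal period of 5.

5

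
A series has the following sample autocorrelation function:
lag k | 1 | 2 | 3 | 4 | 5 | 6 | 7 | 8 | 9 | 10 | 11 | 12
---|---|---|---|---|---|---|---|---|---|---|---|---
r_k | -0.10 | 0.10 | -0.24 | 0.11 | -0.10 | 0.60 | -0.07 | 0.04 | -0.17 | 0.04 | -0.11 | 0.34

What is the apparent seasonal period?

The largest autocorrelation is r_6 = 0.60, with a weaker echo at lag 12 (0.34); the remaining lags stay at or below 0.11.
The dominant spike at lag 6 indicates a seasonal period of 6.

6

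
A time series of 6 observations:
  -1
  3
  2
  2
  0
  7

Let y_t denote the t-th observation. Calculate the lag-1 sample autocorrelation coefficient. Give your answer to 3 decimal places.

Mean ȳ = (-1 + 3 + 2 + 2 + 0 + 7)/6 = 2.1667
Numerator Σ_{t=1}^{5}(y_t−ȳ)(y_{t+1}−ȳ) = -12.8611
Denominator Σ(y_t−ȳ)² = 38.8333
r_1 = -12.8611 / 38.8333 = -0.331

-0.331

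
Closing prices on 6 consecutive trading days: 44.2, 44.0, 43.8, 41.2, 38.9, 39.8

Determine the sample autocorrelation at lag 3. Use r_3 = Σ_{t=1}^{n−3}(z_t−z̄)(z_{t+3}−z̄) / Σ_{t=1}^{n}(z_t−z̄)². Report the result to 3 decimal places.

-0.439

Mean z̄ = (44.2 + 44.0 + 43.8 + 41.2 + 38.9 + 39.8)/6 = 41.9833
Deviations from mean: 2.2167, 2.0167, 1.8167, -0.7833, -3.0833, -2.1833
Numerator Σ_{t=1}^{3}(z_t−z̄)(z_{t+3}−z̄) = -11.9208
Denominator Σ(z_t−z̄)² = 27.1683
r_3 = -11.9208 / 27.1683 = -0.439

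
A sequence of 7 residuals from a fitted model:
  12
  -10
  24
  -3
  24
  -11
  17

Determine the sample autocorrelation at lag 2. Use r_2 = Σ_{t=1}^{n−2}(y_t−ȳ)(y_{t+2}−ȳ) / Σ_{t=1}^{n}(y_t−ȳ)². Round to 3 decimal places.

0.622

Mean ȳ = (12 − 10 + 24 − 3 + 24 − 11 + 17)/7 = 7.5714
Deviations from mean: 4.4286, -17.5714, 16.4286, -10.5714, 16.4286, -18.5714, 9.4286
Numerator Σ_{t=1}^{5}(y_t−ȳ)(y_{t+2}−ȳ) = 879.6327
Denominator Σ(y_t−ȳ)² = 1413.7143
r_2 = 879.6327 / 1413.7143 = 0.622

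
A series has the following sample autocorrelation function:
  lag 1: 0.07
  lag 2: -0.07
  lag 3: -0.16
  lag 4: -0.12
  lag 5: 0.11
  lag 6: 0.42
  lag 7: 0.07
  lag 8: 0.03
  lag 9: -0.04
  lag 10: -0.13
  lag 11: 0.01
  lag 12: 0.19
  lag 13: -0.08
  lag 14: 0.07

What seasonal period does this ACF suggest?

The largest autocorrelation is r_6 = 0.42, with a weaker echo at lag 12 (0.19); the remaining lags stay at or below 0.11.
The dominant spike at lag 6 indicates a seasonal period of 6.

6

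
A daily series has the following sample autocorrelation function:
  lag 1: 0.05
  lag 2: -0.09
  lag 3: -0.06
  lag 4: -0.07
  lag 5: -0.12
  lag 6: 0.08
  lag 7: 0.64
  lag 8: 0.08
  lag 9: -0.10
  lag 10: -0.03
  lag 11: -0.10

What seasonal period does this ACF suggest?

The largest autocorrelation is r_7 = 0.64; the remaining lags stay at or below 0.08.
The dominant spike at lag 7 indicates a seasonal period of 7.

7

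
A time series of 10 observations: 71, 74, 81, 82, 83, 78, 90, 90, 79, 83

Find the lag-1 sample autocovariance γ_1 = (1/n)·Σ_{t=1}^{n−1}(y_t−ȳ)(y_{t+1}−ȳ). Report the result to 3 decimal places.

9.709

Mean ȳ = (71 + 74 + 81 + 82 + 83 + 78 + 90 + 90 + 79 + 83)/10 = 81.1000
Σ_{t=1}^{9}(y_t−ȳ)(y_{t+1}−ȳ) = 97.0900
γ_1 = 97.0900 / 10 = 9.709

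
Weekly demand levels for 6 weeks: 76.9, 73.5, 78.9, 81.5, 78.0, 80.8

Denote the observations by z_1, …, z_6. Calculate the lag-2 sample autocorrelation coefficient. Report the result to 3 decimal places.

Mean z̄ = (76.9 + 73.5 + 78.9 + 81.5 + 78.0 + 80.8)/6 = 78.2667
Deviations from mean: -1.3667, -4.7667, 0.6333, 3.2333, -0.2667, 2.5333
Σ(z_t−z̄)(z_{t+2}−z̄) = (-0.8656) + (-15.4122) + (-0.1689) + (8.1911) = -8.2556
Denominator Σ(z_t−z̄)² = 41.9333
r_2 = -8.2556 / 41.9333 = -0.197

-0.197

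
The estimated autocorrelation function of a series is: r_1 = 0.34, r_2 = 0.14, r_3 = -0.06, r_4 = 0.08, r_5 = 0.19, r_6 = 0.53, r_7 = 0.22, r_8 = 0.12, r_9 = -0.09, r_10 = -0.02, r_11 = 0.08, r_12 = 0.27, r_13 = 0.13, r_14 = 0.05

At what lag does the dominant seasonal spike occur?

6

The largest autocorrelation is r_6 = 0.53; the remaining lags stay at or below 0.34. The elevated value at lag 1 (0.34), dropping to 0.14 at lag 2, reflects decaying short-term dependence rather than seasonality.
The dominant spike at lag 6 indicates a seasonal period of 6.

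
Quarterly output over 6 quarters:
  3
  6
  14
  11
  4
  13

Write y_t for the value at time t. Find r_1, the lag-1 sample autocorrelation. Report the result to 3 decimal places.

Mean ȳ = (3 + 6 + 14 + 11 + 4 + 13)/6 = 8.5000
Deviations from mean: -5.5000, -2.5000, 5.5000, 2.5000, -4.5000, 4.5000
Σ(y_t−ȳ)(y_{t+1}−ȳ) = (13.7500) + (-13.7500) + (13.7500) + (-11.2500) + (-20.2500) = -17.7500
Denominator Σ(y_t−ȳ)² = 113.5000
r_1 = -17.7500 / 113.5000 = -0.156

-0.156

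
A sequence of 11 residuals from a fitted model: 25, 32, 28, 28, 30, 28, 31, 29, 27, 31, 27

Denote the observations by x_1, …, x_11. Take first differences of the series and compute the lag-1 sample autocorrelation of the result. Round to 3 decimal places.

First differences Δx: 7, -4, 0, 2, -2, 3, -2, -2, 4, -4
Mean of differences = 0.2000
Numerator Σ(Δx_t−Δx̄)(Δx_{t+1}−Δx̄) = -63.8400
Denominator Σ(Δx_t−Δx̄)² = 121.6000
r_1(Δx) = -63.8400 / 121.6000 = -0.525

-0.525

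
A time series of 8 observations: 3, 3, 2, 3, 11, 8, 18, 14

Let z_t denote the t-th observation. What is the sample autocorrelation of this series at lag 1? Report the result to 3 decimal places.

0.506

Mean z̄ = (3 + 3 + 2 + 3 + 11 + 8 + 18 + 14)/8 = 7.7500
Deviations from mean: -4.7500, -4.7500, -5.7500, -4.7500, 3.2500, 0.2500, 10.2500, 6.2500
Numerator Σ_{t=1}^{7}(z_t−z̄)(z_{t+1}−z̄) = 129.1875
Denominator Σ(z_t−z̄)² = 255.5000
r_1 = 129.1875 / 255.5000 = 0.506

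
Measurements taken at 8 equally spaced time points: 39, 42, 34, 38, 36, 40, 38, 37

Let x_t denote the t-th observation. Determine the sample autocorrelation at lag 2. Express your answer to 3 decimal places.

Mean x̄ = (39 + 42 + 34 + 38 + 36 + 40 + 38 + 37)/8 = 38.0000
Deviations from mean: 1.0000, 4.0000, -4.0000, 0.0000, -2.0000, 2.0000, 0.0000, -1.0000
Numerator Σ_{t=1}^{6}(x_t−x̄)(x_{t+2}−x̄) = 2.0000
Denominator Σ(x_t−x̄)² = 42.0000
r_2 = 2.0000 / 42.0000 = 0.048

0.048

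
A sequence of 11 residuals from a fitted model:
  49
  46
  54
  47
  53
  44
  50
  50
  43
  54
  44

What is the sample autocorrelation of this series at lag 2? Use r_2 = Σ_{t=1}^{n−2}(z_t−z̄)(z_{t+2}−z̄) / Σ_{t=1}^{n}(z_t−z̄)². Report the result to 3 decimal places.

0.380

Mean z̄ = (49 + 46 + 54 + 47 + 53 + 44 + 50 + 50 + 43 + 54 + 44)/11 = 48.5455
Numerator Σ_{t=1}^{9}(z_t−z̄)(z_{t+2}−z̄) = 62.6777
Denominator Σ(z_t−z̄)² = 164.7273
r_2 = 62.6777 / 164.7273 = 0.380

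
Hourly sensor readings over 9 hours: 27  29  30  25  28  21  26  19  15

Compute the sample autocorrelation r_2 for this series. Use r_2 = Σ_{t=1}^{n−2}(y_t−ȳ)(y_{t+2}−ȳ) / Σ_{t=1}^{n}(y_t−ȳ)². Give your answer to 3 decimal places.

Mean ȳ = (27 + 29 + 30 + 25 + 28 + 21 + 26 + 19 + 15)/9 = 24.4444
Σ(y_t−ȳ)(y_{t+2}−ȳ) = (14.1975) + (2.5309) + (19.7531) + (-1.9136) + (5.5309) + (18.7531) + (-14.6914) = 44.1605
Denominator Σ(y_t−ȳ)² = 204.2222
r_2 = 44.1605 / 204.2222 = 0.216

0.216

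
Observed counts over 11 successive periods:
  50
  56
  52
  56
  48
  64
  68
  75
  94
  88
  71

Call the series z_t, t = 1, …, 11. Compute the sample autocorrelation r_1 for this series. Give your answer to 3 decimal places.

Mean z̄ = (50 + 56 + 52 + 56 + 48 + 64 + 68 + 75 + 94 + 88 + 71)/11 = 65.6364
Numerator Σ_{t=1}^{10}(z_t−z̄)(z_{t+1}−z̄) = 1650.4132
Denominator Σ(z_t−z̄)² = 2356.5455
r_1 = 1650.4132 / 2356.5455 = 0.700

0.700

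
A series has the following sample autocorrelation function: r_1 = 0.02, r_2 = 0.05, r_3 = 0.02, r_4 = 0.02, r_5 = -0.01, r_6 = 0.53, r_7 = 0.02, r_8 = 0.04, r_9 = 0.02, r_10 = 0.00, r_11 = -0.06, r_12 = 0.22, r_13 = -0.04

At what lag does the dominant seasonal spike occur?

The largest autocorrelation is r_6 = 0.53, with a weaker echo at lag 12 (0.22); the remaining lags stay at or below 0.05.
The dominant spike at lag 6 indicates a seasonal period of 6.

6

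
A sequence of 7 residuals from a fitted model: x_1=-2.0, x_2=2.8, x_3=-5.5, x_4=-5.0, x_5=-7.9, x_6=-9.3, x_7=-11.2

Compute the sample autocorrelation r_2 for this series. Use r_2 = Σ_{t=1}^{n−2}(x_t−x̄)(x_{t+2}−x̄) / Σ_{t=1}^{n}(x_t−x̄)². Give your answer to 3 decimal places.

Mean x̄ = (-2.0 + 2.8 − 5.5 − 5.0 − 7.9 − 9.3 − 11.2)/7 = -5.4429
Deviations from mean: 3.4429, 8.2429, -0.0571, 0.4429, -2.4571, -3.8571, -5.7571
Numerator Σ_{t=1}^{5}(x_t−x̄)(x_{t+2}−x̄) = 16.0320
Denominator Σ(x_t−x̄)² = 134.0571
r_2 = 16.0320 / 134.0571 = 0.120

0.120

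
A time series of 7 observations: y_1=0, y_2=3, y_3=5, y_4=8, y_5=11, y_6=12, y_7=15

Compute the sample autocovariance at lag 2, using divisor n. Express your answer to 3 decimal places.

5.120

Mean ȳ = (0 + 3 + 5 + 8 + 11 + 12 + 15)/7 = 7.7143
Deviations: -7.7143, -4.7143, -2.7143, 0.2857, 3.2857, 4.2857, 7.2857
Σ_{t=1}^{5}(y_t−ȳ)(y_{t+2}−ȳ) = 35.8367
γ_2 = 35.8367 / 7 = 5.120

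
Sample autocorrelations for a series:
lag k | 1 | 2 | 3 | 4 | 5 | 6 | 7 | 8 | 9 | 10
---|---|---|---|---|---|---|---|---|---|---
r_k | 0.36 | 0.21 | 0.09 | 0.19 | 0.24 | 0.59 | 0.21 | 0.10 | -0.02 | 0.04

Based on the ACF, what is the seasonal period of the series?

The largest autocorrelation is r_6 = 0.59; the remaining lags stay at or below 0.36. The elevated value at lag 1 (0.36), dropping to 0.21 at lag 2, reflects decaying short-term dependence rather than seasonality.
The dominant spike at lag 6 indicates a seasonal period of 6.

6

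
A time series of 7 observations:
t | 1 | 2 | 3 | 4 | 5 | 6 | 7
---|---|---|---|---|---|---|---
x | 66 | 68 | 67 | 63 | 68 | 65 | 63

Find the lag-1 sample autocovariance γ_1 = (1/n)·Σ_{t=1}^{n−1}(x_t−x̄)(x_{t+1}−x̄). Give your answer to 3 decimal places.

-0.828

Mean x̄ = (66 + 68 + 67 + 63 + 68 + 65 + 63)/7 = 65.7143
Σ_{t=1}^{6}(x_t−x̄)(x_{t+1}−x̄) = -5.7959
γ_1 = -5.7959 / 7 = -0.828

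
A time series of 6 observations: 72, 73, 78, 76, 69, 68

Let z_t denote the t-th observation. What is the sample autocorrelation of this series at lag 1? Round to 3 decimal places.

0.322

Mean z̄ = (72 + 73 + 78 + 76 + 69 + 68)/6 = 72.6667
Σ(z_t−z̄)(z_{t+1}−z̄) = (-0.2222) + (1.7778) + (17.7778) + (-12.2222) + (17.1111) = 24.2222
Denominator Σ(z_t−z̄)² = 75.3333
r_1 = 24.2222 / 75.3333 = 0.322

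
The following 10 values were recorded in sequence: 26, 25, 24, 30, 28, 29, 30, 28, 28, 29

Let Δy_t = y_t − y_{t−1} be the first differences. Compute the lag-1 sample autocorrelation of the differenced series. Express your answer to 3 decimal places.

First differences Δy: -1, -1, 6, -2, 1, 1, -2, 0, 1
Mean of differences = 0.3333
Numerator Σ(Δy_t−Δȳ)(Δy_{t+1}−Δȳ) = -21.1111
Denominator Σ(Δy_t−Δȳ)² = 48.0000
r_1(Δy) = -21.1111 / 48.0000 = -0.440

-0.440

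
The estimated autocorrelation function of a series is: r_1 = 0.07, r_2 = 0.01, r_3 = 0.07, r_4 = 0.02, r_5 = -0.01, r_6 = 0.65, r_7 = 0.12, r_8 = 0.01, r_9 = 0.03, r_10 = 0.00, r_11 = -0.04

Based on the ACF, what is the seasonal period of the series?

The largest autocorrelation is r_6 = 0.65; the remaining lags stay at or below 0.12.
The dominant spike at lag 6 indicates a seasonal period of 6.

6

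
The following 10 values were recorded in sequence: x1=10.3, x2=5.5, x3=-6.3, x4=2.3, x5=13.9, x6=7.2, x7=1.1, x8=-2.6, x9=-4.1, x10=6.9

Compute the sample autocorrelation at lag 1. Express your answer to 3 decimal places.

Mean x̄ = (10.3 + 5.5 − 6.3 + 2.3 + 13.9 + 7.2 + 1.1 − 2.6 − 4.1 + 6.9)/10 = 3.4200
Numerator Σ_{t=1}^{9}(x_t−x̄)(x_{t+1}−x̄) = 57.1536
Denominator Σ(x_t−x̄)² = 381.7960
r_1 = 57.1536 / 381.7960 = 0.150

0.150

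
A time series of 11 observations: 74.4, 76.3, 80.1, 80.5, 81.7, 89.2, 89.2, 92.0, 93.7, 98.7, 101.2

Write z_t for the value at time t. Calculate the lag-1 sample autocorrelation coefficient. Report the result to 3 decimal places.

Mean z̄ = (74.4 + 76.3 + 80.1 + 80.5 + 81.7 + 89.2 + 89.2 + 92.0 + 93.7 + 98.7 + 101.2)/11 = 87.0000
Numerator Σ_{t=1}^{10}(z_t−z̄)(z_{t+1}−z̄) = 570.1600
Denominator Σ(z_t−z̄)² = 809.3000
r_1 = 570.1600 / 809.3000 = 0.705

0.705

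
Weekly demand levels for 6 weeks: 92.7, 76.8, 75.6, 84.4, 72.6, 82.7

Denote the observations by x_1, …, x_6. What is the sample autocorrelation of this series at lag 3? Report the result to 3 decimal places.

0.245

Mean x̄ = (92.7 + 76.8 + 75.6 + 84.4 + 72.6 + 82.7)/6 = 80.8000
Deviations from mean: 11.9000, -4.0000, -5.2000, 3.6000, -8.2000, 1.9000
Σ(x_t−x̄)(x_{t+3}−x̄) = (42.8400) + (32.8000) + (-9.8800) = 65.7600
Denominator Σ(x_t−x̄)² = 268.4600
r_3 = 65.7600 / 268.4600 = 0.245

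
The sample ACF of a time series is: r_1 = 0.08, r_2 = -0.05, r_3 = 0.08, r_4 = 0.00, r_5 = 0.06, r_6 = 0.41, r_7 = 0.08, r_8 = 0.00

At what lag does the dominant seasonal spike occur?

The largest autocorrelation is r_6 = 0.41; the remaining lags stay at or below 0.08.
The dominant spike at lag 6 indicates a seasonal period of 6.

6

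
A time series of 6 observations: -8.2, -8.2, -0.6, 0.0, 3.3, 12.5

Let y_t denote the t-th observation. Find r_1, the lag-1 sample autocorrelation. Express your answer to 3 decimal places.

0.372

Mean ȳ = (-8.2 − 8.2 − 0.6 + 0.0 + 3.3 + 12.5)/6 = -0.2000
Deviations from mean: -8.0000, -8.0000, -0.4000, 0.2000, 3.5000, 12.7000
Numerator Σ_{t=1}^{5}(y_t−ȳ)(y_{t+1}−ȳ) = 112.2700
Denominator Σ(y_t−ȳ)² = 301.7400
r_1 = 112.2700 / 301.7400 = 0.372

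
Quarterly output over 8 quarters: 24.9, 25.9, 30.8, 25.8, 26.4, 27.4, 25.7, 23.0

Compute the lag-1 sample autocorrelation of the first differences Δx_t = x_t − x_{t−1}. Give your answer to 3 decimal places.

-0.315

First differences Δx: 1.0, 4.9, -5.0, 0.6, 1.0, -1.7, -2.7
Mean of differences = -0.2714
Numerator Σ(Δx_t−Δx̄)(Δx_{t+1}−Δx̄) = -19.2380
Denominator Σ(Δx_t−Δx̄)² = 61.0343
r_1(Δx) = -19.2380 / 61.0343 = -0.315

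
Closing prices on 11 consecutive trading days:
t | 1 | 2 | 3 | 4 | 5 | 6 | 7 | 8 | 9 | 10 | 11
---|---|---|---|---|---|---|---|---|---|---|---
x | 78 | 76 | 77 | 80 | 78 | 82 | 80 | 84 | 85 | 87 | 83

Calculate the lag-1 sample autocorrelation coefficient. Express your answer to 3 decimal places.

Mean x̄ = (78 + 76 + 77 + 80 + 78 + 82 + 80 + 84 + 85 + 87 + 83)/11 = 80.9091
Numerator Σ_{t=1}^{10}(x_t−x̄)(x_{t+1}−x̄) = 82.9917
Denominator Σ(x_t−x̄)² = 126.9091
r_1 = 82.9917 / 126.9091 = 0.654

0.654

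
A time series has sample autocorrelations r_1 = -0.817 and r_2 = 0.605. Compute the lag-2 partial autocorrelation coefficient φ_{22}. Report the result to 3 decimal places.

φ_{22} = (r_2 − r_1²) / (1 − r_1²)
r_1² = (-0.817)² = 0.667489
Numerator = 0.605 − 0.6675 = -0.0625; denominator = 1 − 0.6675 = 0.3325
φ_{22} = -0.0625 / 0.3325 = -0.188

-0.188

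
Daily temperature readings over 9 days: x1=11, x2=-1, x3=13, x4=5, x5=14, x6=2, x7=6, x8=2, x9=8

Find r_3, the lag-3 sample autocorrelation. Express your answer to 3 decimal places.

Mean x̄ = (11 − 1 + 13 + 5 + 14 + 2 + 6 + 2 + 8)/9 = 6.6667
Σ(x_t−x̄)(x_{t+3}−x̄) = (-7.2222) + (-56.2222) + (-29.5556) + (1.1111) + (-34.2222) + (-6.2222) = -132.3333
Denominator Σ(x_t−x̄)² = 220.0000
r_3 = -132.3333 / 220.0000 = -0.602

-0.602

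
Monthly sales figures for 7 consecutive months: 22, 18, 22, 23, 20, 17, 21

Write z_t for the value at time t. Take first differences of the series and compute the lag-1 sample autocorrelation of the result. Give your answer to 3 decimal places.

-0.272

First differences Δz: -4, 4, 1, -3, -3, 4
Mean of differences = -0.1667
Numerator Σ(Δz_t−Δz̄)(Δz_{t+1}−Δz̄) = -18.1944
Denominator Σ(Δz_t−Δz̄)² = 66.8333
r_1(Δz) = -18.1944 / 66.8333 = -0.272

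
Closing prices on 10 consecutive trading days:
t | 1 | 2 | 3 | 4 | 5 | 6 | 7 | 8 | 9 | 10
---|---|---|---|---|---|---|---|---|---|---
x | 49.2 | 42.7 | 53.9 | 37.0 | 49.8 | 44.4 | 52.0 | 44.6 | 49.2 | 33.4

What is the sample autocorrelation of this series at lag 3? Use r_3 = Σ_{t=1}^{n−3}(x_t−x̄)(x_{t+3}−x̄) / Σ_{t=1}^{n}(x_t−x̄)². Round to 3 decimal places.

-0.503

Mean x̄ = (49.2 + 42.7 + 53.9 + 37.0 + 49.8 + 44.4 + 52.0 + 44.6 + 49.2 + 33.4)/10 = 45.6200
Numerator Σ_{t=1}^{7}(x_t−x̄)(x_{t+3}−x̄) = -194.7572
Denominator Σ(x_t−x̄)² = 387.0560
r_3 = -194.7572 / 387.0560 = -0.503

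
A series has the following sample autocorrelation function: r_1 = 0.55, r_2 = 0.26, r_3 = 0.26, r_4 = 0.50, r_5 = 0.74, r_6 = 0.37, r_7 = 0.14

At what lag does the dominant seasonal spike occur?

5

The largest autocorrelation is r_5 = 0.74; the remaining lags stay at or below 0.55. The elevated value at lag 1 (0.55), dropping to 0.26 at lag 2, reflects decaying short-term dependence rather than seasonality.
The dominant spike at lag 5 indicates a seasonal period of 5.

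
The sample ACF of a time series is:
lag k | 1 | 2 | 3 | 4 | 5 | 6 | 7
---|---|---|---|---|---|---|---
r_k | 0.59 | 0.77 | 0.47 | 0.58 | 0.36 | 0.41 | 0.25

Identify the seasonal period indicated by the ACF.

The largest autocorrelation is r_2 = 0.77; the remaining lags stay at or below 0.59.
The dominant spike at lag 2 indicates a seasonal period of 2.

2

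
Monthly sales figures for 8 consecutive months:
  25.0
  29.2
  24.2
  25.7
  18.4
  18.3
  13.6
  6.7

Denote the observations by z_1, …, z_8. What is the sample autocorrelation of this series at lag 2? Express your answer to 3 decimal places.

Mean z̄ = (25.0 + 29.2 + 24.2 + 25.7 + 18.4 + 18.3 + 13.6 + 6.7)/8 = 20.1375
Σ(z_t−z̄)(z_{t+2}−z̄) = (19.7539) + (50.4102) + (-7.0586) + (-10.2211) + (11.3589) + (24.6914) = 88.9347
Denominator Σ(z_t−z̄)² = 382.9188
r_2 = 88.9347 / 382.9188 = 0.232

0.232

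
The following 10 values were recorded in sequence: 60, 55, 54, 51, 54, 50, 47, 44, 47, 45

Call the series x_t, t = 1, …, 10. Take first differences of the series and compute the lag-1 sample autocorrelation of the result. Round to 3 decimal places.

-0.350

First differences Δx: -5, -1, -3, 3, -4, -3, -3, 3, -2
Mean of differences = -1.6667
Numerator Σ(Δx_t−Δx̄)(Δx_{t+1}−Δx̄) = -23.1111
Denominator Σ(Δx_t−Δx̄)² = 66.0000
r_1(Δx) = -23.1111 / 66.0000 = -0.350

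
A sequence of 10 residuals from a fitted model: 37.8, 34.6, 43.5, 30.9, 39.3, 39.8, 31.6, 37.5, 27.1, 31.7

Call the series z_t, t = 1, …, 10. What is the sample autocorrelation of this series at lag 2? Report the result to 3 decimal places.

0.233

Mean z̄ = (37.8 + 34.6 + 43.5 + 30.9 + 39.3 + 39.8 + 31.6 + 37.5 + 27.1 + 31.7)/10 = 35.3800
Numerator Σ_{t=1}^{8}(z_t−z̄)(z_{t+2}−z̄) = 53.2232
Denominator Σ(z_t−z̄)² = 228.2560
r_2 = 53.2232 / 228.2560 = 0.233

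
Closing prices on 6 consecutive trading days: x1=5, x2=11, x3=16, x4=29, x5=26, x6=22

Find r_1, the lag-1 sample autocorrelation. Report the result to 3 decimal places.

0.476

Mean x̄ = (5 + 11 + 16 + 29 + 26 + 22)/6 = 18.1667
Deviations from mean: -13.1667, -7.1667, -2.1667, 10.8333, 7.8333, 3.8333
Σ(x_t−x̄)(x_{t+1}−x̄) = (94.3611) + (15.5278) + (-23.4722) + (84.8611) + (30.0278) = 201.3056
Denominator Σ(x_t−x̄)² = 422.8333
r_1 = 201.3056 / 422.8333 = 0.476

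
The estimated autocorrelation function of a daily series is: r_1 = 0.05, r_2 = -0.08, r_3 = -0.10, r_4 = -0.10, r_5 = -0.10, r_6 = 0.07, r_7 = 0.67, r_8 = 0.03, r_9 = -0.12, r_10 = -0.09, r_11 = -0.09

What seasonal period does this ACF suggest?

The largest autocorrelation is r_7 = 0.67; the remaining lags stay at or below 0.07.
The dominant spike at lag 7 indicates a seasonal period of 7.

7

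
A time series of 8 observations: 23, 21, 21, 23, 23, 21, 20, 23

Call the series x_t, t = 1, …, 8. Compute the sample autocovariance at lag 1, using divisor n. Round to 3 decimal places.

Mean x̄ = (23 + 21 + 21 + 23 + 23 + 21 + 20 + 23)/8 = 21.8750
Σ_{t=1}^{7}(x_t−x̄)(x_{t+1}−x̄) = -1.3906
γ_1 = -1.3906 / 8 = -0.174

-0.174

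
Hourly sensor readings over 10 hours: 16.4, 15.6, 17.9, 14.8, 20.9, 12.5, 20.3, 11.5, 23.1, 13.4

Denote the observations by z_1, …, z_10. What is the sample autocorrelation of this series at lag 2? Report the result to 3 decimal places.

0.688

Mean z̄ = (16.4 + 15.6 + 17.9 + 14.8 + 20.9 + 12.5 + 20.3 + 11.5 + 23.1 + 13.4)/10 = 16.6400
Numerator Σ_{t=1}^{8}(z_t−z̄)(z_{t+2}−z̄) = 91.7648
Denominator Σ(z_t−z̄)² = 133.4440
r_2 = 91.7648 / 133.4440 = 0.688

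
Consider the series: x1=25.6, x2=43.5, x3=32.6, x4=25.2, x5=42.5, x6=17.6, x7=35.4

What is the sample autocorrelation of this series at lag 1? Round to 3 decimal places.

Mean x̄ = (25.6 + 43.5 + 32.6 + 25.2 + 42.5 + 17.6 + 35.4)/7 = 31.7714
Numerator Σ_{t=1}^{6}(x_t−x̄)(x_{t+1}−x̄) = -342.0722
Denominator Σ(x_t−x̄)² = 548.6143
r_1 = -342.0722 / 548.6143 = -0.624

-0.624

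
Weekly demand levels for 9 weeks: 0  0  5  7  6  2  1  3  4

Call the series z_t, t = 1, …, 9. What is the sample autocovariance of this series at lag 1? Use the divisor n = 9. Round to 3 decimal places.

2.406

Mean z̄ = (0 + 0 + 5 + 7 + 6 + 2 + 1 + 3 + 4)/9 = 3.1111
Σ_{t=1}^{8}(z_t−z̄)(z_{t+1}−z̄) = 21.6543
γ_1 = 21.6543 / 9 = 2.406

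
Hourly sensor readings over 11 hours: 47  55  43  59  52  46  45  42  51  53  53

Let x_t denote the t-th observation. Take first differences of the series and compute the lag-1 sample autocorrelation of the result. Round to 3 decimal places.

-0.558

First differences Δx: 8, -12, 16, -7, -6, -1, -3, 9, 2, 0
Mean of differences = 0.6000
Numerator Σ(Δx_t−Δx̄)(Δx_{t+1}−Δx̄) = -357.1600
Denominator Σ(Δx_t−Δx̄)² = 640.4000
r_1(Δx) = -357.1600 / 640.4000 = -0.558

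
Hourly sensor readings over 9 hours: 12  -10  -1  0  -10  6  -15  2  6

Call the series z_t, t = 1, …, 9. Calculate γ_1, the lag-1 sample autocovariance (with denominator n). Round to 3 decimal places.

Mean z̄ = (12 − 10 − 1 + 0 − 10 + 6 − 15 + 2 + 6)/9 = -1.1111
Σ_{t=1}^{8}(z_t−z̄)(z_{t+1}−z̄) = -310.3457
γ_1 = -310.3457 / 9 = -34.483

-34.483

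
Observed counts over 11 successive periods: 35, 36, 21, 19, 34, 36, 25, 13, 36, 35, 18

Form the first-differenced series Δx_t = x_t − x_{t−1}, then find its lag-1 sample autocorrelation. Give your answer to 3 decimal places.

First differences Δx: 1, -15, -2, 15, 2, -11, -12, 23, -1, -17
Mean of differences = -1.7000
Numerator Σ(Δx_t−Δx̄)(Δx_{t+1}−Δx̄) = -161.5900
Denominator Σ(Δx_t−Δx̄)² = 1514.1000
r_1(Δx) = -161.5900 / 1514.1000 = -0.107

-0.107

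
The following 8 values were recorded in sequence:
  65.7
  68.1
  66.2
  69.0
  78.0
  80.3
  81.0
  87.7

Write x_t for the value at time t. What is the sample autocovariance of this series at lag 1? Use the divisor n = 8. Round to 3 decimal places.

Mean x̄ = (65.7 + 68.1 + 66.2 + 69.0 + 78.0 + 80.3 + 81.0 + 87.7)/8 = 74.5000
Deviations: -8.8000, -6.4000, -8.3000, -5.5000, 3.5000, 5.8000, 6.5000, 13.2000
Σ_{t=1}^{7}(x_t−x̄)(x_{t+1}−x̄) = 279.6400
γ_1 = 279.6400 / 8 = 34.955

34.955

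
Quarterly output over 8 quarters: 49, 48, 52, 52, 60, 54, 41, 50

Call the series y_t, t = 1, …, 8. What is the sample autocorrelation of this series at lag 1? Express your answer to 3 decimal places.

0.098

Mean ȳ = (49 + 48 + 52 + 52 + 60 + 54 + 41 + 50)/8 = 50.7500
Deviations from mean: -1.7500, -2.7500, 1.2500, 1.2500, 9.2500, 3.2500, -9.7500, -0.7500
Numerator Σ_{t=1}^{7}(y_t−ȳ)(y_{t+1}−ȳ) = 20.1875
Denominator Σ(y_t−ȳ)² = 205.5000
r_1 = 20.1875 / 205.5000 = 0.098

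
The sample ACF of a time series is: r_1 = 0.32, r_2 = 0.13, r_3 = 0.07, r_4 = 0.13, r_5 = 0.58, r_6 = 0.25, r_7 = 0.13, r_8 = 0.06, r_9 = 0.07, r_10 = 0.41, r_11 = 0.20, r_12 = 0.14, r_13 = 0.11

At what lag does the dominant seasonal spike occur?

5

The largest autocorrelation is r_5 = 0.58, with a weaker echo at lag 10 (0.41); the remaining lags stay at or below 0.32. The elevated value at lag 1 (0.32), dropping to 0.13 at lag 2, reflects decaying short-term dependence rather than seasonality.
The dominant spike at lag 5 indicates a seasonal period of 5.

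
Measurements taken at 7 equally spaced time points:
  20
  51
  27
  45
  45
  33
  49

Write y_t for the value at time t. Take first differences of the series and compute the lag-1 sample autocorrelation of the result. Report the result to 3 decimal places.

-0.615

First differences Δy: 31, -24, 18, 0, -12, 16
Mean of differences = 4.8333
Numerator Σ(Δy_t−Δȳ)(Δy_{t+1}−Δȳ) = -1304.3611
Denominator Σ(Δy_t−Δȳ)² = 2120.8333
r_1(Δy) = -1304.3611 / 2120.8333 = -0.615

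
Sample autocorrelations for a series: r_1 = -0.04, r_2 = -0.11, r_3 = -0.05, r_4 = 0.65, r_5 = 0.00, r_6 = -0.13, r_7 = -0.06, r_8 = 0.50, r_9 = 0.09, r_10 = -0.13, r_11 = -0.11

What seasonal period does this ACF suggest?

The largest autocorrelation is r_4 = 0.65, with a weaker echo at lag 8 (0.50); the remaining lags stay at or below 0.09.
The dominant spike at lag 4 indicates a seasonal period of 4.

4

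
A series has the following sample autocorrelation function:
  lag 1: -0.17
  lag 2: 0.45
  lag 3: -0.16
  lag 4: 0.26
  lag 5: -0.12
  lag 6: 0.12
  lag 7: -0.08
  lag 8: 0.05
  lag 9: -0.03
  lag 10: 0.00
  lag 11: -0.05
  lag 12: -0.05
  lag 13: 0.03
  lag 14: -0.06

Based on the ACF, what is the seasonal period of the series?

2

The largest autocorrelation is r_2 = 0.45, with a weaker echo at lag 4 (0.26); the remaining lags stay at or below 0.12.
The dominant spike at lag 2 indicates a seasonal period of 2.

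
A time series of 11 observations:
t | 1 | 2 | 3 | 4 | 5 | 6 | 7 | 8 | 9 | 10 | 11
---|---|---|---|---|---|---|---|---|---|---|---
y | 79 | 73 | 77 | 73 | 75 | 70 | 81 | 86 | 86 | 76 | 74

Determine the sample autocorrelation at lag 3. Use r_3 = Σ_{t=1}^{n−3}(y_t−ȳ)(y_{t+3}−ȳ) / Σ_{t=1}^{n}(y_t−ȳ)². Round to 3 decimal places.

Mean ȳ = (79 + 73 + 77 + 73 + 75 + 70 + 81 + 86 + 86 + 76 + 74)/11 = 77.2727
Numerator Σ_{t=1}^{8}(y_t−ȳ)(y_{t+3}−ȳ) = -128.2231
Denominator Σ(y_t−ȳ)² = 276.1818
r_3 = -128.2231 / 276.1818 = -0.464

-0.464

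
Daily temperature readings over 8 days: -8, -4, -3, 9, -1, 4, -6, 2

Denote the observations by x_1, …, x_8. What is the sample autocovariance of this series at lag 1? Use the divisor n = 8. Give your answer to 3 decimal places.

Mean x̄ = (-8 − 4 − 3 + 9 − 1 + 4 − 6 + 2)/8 = -0.8750
Σ_{t=1}^{7}(x_t−x̄)(x_{t+1}−x̄) = -33.6406
γ_1 = -33.6406 / 8 = -4.205

-4.205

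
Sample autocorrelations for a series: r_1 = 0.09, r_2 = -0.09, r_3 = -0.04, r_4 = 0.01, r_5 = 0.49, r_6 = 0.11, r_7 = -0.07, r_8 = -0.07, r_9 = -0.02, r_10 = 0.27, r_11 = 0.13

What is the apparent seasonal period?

5

The largest autocorrelation is r_5 = 0.49, with a weaker echo at lag 10 (0.27); the remaining lags stay at or below 0.13.
The dominant spike at lag 5 indicates a seasonal period of 5.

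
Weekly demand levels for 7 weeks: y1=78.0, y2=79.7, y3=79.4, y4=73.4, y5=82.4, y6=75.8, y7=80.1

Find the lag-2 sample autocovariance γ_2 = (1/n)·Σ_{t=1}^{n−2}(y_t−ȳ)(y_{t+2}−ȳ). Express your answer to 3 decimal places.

Mean ȳ = (78.0 + 79.7 + 79.4 + 73.4 + 82.4 + 75.8 + 80.1)/7 = 78.4000
Deviations: -0.4000, 1.3000, 1.0000, -5.0000, 4.0000, -2.6000, 1.7000
Σ_{t=1}^{5}(y_t−ȳ)(y_{t+2}−ȳ) = 16.9000
γ_2 = 16.9000 / 7 = 2.414

2.414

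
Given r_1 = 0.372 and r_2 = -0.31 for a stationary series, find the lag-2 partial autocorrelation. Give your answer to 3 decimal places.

φ_{22} = (r_2 − r_1²) / (1 − r_1²)
r_1² = (0.372)² = 0.138384
Numerator = -0.31 − 0.1384 = -0.4484; denominator = 1 − 0.1384 = 0.8616
φ_{22} = -0.4484 / 0.8616 = -0.520

-0.520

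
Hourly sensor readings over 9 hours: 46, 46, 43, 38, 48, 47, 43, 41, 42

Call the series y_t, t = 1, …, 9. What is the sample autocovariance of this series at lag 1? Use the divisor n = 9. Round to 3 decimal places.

0.167

Mean ȳ = (46 + 46 + 43 + 38 + 48 + 47 + 43 + 41 + 42)/9 = 43.7778
Σ_{t=1}^{8}(y_t−ȳ)(y_{t+1}−ȳ) = 1.5062
γ_1 = 1.5062 / 9 = 0.167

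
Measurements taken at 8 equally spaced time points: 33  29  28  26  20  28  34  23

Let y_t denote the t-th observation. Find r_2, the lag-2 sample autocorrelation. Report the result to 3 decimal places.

-0.351

Mean ȳ = (33 + 29 + 28 + 26 + 20 + 28 + 34 + 23)/8 = 27.6250
Deviations from mean: 5.3750, 1.3750, 0.3750, -1.6250, -7.6250, 0.3750, 6.3750, -4.6250
Numerator Σ_{t=1}^{6}(y_t−ȳ)(y_{t+2}−ȳ) = -54.0313
Denominator Σ(y_t−ȳ)² = 153.8750
r_2 = -54.0313 / 153.8750 = -0.351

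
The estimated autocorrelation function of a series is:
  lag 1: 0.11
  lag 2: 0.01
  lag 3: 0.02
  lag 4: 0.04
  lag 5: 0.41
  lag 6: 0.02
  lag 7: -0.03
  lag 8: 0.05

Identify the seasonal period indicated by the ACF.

5

The largest autocorrelation is r_5 = 0.41; the remaining lags stay at or below 0.11.
The dominant spike at lag 5 indicates a seasonal period of 5.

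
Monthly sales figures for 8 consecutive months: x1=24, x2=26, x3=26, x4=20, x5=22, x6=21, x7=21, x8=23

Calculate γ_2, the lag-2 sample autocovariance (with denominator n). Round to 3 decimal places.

-0.176

Mean x̄ = (24 + 26 + 26 + 20 + 22 + 21 + 21 + 23)/8 = 22.8750
Σ_{t=1}^{6}(x_t−x̄)(x_{t+2}−x̄) = -1.4063
γ_2 = -1.4063 / 8 = -0.176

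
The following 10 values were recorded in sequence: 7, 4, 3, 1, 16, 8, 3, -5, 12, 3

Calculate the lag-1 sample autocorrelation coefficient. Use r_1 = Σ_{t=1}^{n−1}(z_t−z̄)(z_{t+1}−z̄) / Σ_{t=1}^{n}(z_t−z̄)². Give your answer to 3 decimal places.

-0.236

Mean z̄ = (7 + 4 + 3 + 1 + 16 + 8 + 3 − 5 + 12 + 3)/10 = 5.2000
Numerator Σ_{t=1}^{9}(z_t−z̄)(z_{t+1}−z̄) = -73.4400
Denominator Σ(z_t−z̄)² = 311.6000
r_1 = -73.4400 / 311.6000 = -0.236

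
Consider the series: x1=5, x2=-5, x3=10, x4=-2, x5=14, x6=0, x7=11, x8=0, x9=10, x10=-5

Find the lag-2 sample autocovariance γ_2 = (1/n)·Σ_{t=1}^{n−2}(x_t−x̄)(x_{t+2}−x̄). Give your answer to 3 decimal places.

30.972

Mean x̄ = (5 − 5 + 10 − 2 + 14 + 0 + 11 + 0 + 10 − 5)/10 = 3.8000
Σ_{t=1}^{8}(x_t−x̄)(x_{t+2}−x̄) = 309.7200
γ_2 = 309.7200 / 10 = 30.972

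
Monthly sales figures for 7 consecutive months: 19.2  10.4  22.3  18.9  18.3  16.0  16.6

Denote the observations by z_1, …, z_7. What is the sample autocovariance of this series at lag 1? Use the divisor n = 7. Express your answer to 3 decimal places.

-5.479

Mean z̄ = (19.2 + 10.4 + 22.3 + 18.9 + 18.3 + 16.0 + 16.6)/7 = 17.3857
Σ_{t=1}^{6}(z_t−z̄)(z_{t+1}−z̄) = -38.3559
γ_1 = -38.3559 / 7 = -5.479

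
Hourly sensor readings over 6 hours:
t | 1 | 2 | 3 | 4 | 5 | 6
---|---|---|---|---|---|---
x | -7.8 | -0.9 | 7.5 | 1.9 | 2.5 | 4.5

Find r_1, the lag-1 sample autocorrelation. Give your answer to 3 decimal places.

Mean x̄ = (-7.8 − 0.9 + 7.5 + 1.9 + 2.5 + 4.5)/6 = 1.2833
Numerator Σ_{t=1}^{5}(x_t−x̄)(x_{t+1}−x̄) = 14.7564
Denominator Σ(x_t−x̄)² = 138.1283
r_1 = 14.7564 / 138.1283 = 0.107

0.107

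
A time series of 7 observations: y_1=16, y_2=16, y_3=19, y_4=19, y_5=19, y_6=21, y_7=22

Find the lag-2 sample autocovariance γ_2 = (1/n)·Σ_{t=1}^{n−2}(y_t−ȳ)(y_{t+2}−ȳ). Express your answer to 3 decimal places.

Mean ȳ = (16 + 16 + 19 + 19 + 19 + 21 + 22)/7 = 18.8571
Σ_{t=1}^{5}(y_t−ȳ)(y_{t+2}−ȳ) = -0.0408
γ_2 = -0.0408 / 7 = -0.006

-0.006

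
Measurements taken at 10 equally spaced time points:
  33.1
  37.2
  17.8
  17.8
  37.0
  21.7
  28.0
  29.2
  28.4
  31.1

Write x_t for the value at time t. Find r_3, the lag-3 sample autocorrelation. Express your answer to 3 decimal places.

0.231

Mean x̄ = (33.1 + 37.2 + 17.8 + 17.8 + 37.0 + 21.7 + 28.0 + 29.2 + 28.4 + 31.1)/10 = 28.1300
Σ(x_t−x̄)(x_{t+3}−x̄) = (-51.3401) + (80.4509) + (66.4219) + (1.3429) + (9.4909) + (-1.7361) + (-0.3861) = 104.2443
Denominator Σ(x_t−x̄)² = 450.4610
r_3 = 104.2443 / 450.4610 = 0.231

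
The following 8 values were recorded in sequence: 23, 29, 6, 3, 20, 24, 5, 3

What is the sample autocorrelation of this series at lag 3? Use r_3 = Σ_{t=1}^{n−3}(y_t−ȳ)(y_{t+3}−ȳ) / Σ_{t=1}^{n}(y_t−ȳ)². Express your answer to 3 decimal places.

-0.067

Mean ȳ = (23 + 29 + 6 + 3 + 20 + 24 + 5 + 3)/8 = 14.1250
Deviations from mean: 8.8750, 14.8750, -8.1250, -11.1250, 5.8750, 9.8750, -9.1250, -11.1250
Σ(y_t−ȳ)(y_{t+3}−ȳ) = (-98.7344) + (87.3906) + (-80.2344) + (101.5156) + (-65.3594) = -55.4219
Denominator Σ(y_t−ȳ)² = 828.8750
r_3 = -55.4219 / 828.8750 = -0.067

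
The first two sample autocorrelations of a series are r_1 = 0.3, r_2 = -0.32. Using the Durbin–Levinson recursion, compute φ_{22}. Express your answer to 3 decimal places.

φ_{22} = (r_2 − r_1²) / (1 − r_1²)
r_1² = (0.3)² = 0.09
Numerator = -0.32 − 0.0900 = -0.4100; denominator = 1 − 0.0900 = 0.9100
φ_{22} = -0.4100 / 0.9100 = -0.451

-0.451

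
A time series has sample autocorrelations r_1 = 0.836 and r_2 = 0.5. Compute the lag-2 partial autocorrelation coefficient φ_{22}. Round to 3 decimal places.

-0.661

φ_{22} = (r_2 − r_1²) / (1 − r_1²)
r_1² = (0.836)² = 0.698896
Numerator = 0.5 − 0.6989 = -0.1989; denominator = 1 − 0.6989 = 0.3011
φ_{22} = -0.1989 / 0.3011 = -0.661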